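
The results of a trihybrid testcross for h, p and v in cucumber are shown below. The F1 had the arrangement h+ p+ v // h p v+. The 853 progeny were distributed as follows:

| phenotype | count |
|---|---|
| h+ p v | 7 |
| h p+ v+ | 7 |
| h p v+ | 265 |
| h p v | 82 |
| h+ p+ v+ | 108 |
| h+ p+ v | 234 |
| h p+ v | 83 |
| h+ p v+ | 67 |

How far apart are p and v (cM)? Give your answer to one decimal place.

23.9 cM

The two rarest classes, h+ p v and h p+ v+, are the double crossovers. Comparing them with the parentals, only the p allele has switched, so p is the middle locus and the order is h – p – v.
Crossovers in the p–v interval produce the single-crossover classes h+ p+ v+ and h p v (108 + 82 = 190) plus the double crossovers (14).
RF(p–v) = (190 + 14) / 853 = 204/853 = 0.2392 → 23.9 cM.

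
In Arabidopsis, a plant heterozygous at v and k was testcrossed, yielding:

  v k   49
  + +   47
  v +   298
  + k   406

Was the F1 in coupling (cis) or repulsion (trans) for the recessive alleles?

trans

The two most frequent classes are + k (406) and v + (298); these are the parental (non-recombinant) types.
So the F1 carried + k on one chromosome and v + on the other — the recessive alleles are on opposite chromosomes (trans / repulsion).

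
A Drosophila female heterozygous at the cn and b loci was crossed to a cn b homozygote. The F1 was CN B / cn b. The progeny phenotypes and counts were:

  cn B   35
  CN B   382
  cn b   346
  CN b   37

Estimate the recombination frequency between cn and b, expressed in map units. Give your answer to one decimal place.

The recombinant classes are CN b and cn B: 37 + 35 = 72.
Recombination frequency = 72/800 = 0.0900 ≈ 9.0%, i.e. 9.0 map units.

9.0 map units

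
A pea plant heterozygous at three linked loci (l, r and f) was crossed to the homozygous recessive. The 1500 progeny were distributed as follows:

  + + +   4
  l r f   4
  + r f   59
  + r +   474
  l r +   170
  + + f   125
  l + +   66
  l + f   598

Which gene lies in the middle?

The two most frequent reciprocal classes, + r + and l + f, are the parental types, so the F1 was + r + / l + f.
The two rarest classes, + + + and l r f, are the double crossovers. Comparing them with the parentals, only the r allele has switched, so r is the middle locus and the order is l – r – f.

r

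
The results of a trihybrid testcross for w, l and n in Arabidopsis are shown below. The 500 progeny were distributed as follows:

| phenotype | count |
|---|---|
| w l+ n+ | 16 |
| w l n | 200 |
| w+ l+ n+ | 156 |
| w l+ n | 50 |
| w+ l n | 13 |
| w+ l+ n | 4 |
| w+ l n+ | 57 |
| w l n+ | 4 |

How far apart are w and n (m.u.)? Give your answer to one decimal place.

The two most frequent reciprocal classes, w l n and w+ l+ n+, are the parental types, so the F1 was w l n / w+ l+ n+.
The two rarest classes, w l n+ and w+ l+ n, are the double crossovers. Comparing them with the parentals, only the n allele has switched, so n is the middle locus and the order is l – n – w.
Crossovers in the n–w interval produce the single-crossover classes w+ l n and w l+ n+ (13 + 16 = 29) plus the double crossovers (8).
RF(n–w) = (29 + 8) / 500 = 37/500 = 0.0740 → 7.4 m.u.

7.4 m.u.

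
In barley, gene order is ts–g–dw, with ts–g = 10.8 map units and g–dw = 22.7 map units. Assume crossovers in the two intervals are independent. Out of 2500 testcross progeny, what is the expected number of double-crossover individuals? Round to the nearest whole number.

Map distances give recombination frequencies of 0.108 and 0.227 for the two intervals.
With no interference, expected double-crossover frequency = 0.108 × 0.227 = 0.02452.
Expected number = 0.02452 × 2500 = 61.29 ≈ 61.

61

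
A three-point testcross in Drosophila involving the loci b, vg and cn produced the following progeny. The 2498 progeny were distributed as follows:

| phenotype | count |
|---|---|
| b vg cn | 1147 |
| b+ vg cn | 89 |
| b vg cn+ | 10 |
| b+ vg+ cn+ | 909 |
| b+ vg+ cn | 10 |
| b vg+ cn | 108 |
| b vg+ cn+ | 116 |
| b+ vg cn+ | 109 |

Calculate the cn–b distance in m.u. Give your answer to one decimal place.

The two most frequent reciprocal classes, b vg cn and b+ vg+ cn+, are the parental types, so the F1 was b vg cn / b+ vg+ cn+.
The two rarest classes, b vg cn+ and b+ vg+ cn, are the double crossovers. Comparing them with the parentals, only the cn allele has switched, so cn is the middle locus and the order is vg – cn – b.
Crossovers in the cn–b interval produce the single-crossover classes b+ vg cn and b vg+ cn+ (89 + 116 = 205) plus the double crossovers (20).
RF(cn–b) = (205 + 20) / 2498 = 225/2498 = 0.0901 → 9.0 m.u.

9.0 m.u.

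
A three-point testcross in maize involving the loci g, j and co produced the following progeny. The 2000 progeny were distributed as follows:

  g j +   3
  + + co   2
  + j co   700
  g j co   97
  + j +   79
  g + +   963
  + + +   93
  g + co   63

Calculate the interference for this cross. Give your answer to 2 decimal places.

The two most frequent reciprocal classes, g + + and + j co, are the parental types, so the F1 was g + + / + j co.
The two rarest classes, g j + and + + co, are the double crossovers. Comparing them with the parentals, only the j allele has switched, so j is the middle locus and the order is g – j – co.
g–j: (190 + 5)/2000 = 0.0975; j–co: (142 + 5)/2000 = 0.0735.
Expected DCO frequency = 0.0975 × 0.0735 ≈ 0.00717; observed = 5/2000 ≈ 0.00250.
Coefficient of coincidence = 0.00250/0.00717 ≈ 0.35; interference = 1 − 0.35 = 0.65.

0.65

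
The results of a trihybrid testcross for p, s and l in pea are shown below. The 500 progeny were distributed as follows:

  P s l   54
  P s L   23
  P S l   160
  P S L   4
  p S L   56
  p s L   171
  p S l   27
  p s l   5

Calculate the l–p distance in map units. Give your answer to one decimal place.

The two most frequent reciprocal classes, P S l and p s L, are the parental types, so the F1 was P S l / p s L.
The two rarest classes, P S L and p s l, are the double crossovers. Comparing them with the parentals, only the l allele has switched, so l is the middle locus and the order is s – l – p.
Crossovers in the l–p interval produce the single-crossover classes p S l and P s L (27 + 23 = 50) plus the double crossovers (9).
RF(l–p) = (50 + 9) / 500 = 59/500 = 0.1180 → 11.8 map units.

11.8 map units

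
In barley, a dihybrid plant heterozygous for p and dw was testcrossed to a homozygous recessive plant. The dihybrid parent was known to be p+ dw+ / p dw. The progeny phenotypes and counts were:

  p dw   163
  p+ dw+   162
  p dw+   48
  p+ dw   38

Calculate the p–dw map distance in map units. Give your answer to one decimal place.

20.9 map units

The recombinant classes are p+ dw and p dw+: 38 + 48 = 86.
Recombination frequency = 86/411 = 0.2092 ≈ 20.9%, i.e. 20.9 map units.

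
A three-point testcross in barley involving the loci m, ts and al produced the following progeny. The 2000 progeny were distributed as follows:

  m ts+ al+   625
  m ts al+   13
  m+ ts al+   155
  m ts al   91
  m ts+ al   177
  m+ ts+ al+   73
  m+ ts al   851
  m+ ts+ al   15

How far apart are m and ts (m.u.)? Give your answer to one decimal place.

9.6 m.u.

The two most frequent reciprocal classes, m+ ts al and m ts+ al+, are the parental types, so the F1 was m+ ts al / m ts+ al+.
The two rarest classes, m+ ts+ al and m ts al+, are the double crossovers. Comparing them with the parentals, only the ts allele has switched, so ts is the middle locus and the order is al – ts – m.
Crossovers in the ts–m interval produce the single-crossover classes m ts al and m+ ts+ al+ (91 + 73 = 164) plus the double crossovers (28).
RF(ts–m) = (164 + 28) / 2000 = 192/2000 = 0.0960 → 9.6 m.u.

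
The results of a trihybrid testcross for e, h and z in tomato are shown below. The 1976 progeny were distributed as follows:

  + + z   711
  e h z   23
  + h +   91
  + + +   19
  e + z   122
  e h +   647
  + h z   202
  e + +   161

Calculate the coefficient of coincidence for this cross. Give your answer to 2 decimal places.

0.80

The two most frequent reciprocal classes, + + z and e h +, are the parental types, so the F1 was + + z / e h +.
The two rarest classes, + + + and e h z, are the double crossovers. Comparing them with the parentals, only the z allele has switched, so z is the middle locus and the order is e – z – h.
e–z: (213 + 42)/1976 = 0.1290; z–h: (363 + 42)/1976 = 0.2050.
Expected DCO frequency = 0.1290 × 0.2050 ≈ 0.02644; observed = 42/1976 ≈ 0.02126.
Coefficient of coincidence = 0.02126/0.02644 ≈ 0.80.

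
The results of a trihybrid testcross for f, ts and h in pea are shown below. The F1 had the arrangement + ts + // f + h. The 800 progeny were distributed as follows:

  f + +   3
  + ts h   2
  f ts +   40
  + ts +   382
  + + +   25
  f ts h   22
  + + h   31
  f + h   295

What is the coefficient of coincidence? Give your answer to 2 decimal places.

1.01

The two rarest classes, + ts h and f + +, are the double crossovers. Comparing them with the parentals, only the h allele has switched, so h is the middle locus and the order is f – h – ts.
f–h: (71 + 5)/800 = 0.0950; h–ts: (47 + 5)/800 = 0.0650.
Expected DCO frequency = 0.0950 × 0.0650 ≈ 0.00617; observed = 5/800 ≈ 0.00625.
Coefficient of coincidence = 0.00625/0.00617 ≈ 1.01.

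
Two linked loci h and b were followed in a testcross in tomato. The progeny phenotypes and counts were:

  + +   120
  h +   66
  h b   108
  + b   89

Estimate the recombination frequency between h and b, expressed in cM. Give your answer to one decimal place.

40.5 cM

The two most frequent classes, + + (120) and h b (108), are the parental types, so the F1 was + + / h b.
The recombinant classes are + b and h +: 89 + 66 = 155.
Recombination frequency = 155/383 = 0.4047 ≈ 40.5%, i.e. 40.5 cM.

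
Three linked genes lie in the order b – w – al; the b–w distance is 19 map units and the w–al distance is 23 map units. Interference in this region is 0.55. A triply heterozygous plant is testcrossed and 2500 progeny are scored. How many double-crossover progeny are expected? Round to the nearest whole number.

Map distances give recombination frequencies of 0.190 and 0.230 for the two intervals.
With interference 0.55 (so coincidence = 0.45), expected double-crossover frequency = 0.190 × 0.230 × 0.45 = 0.01966.
Expected number = 0.01966 × 2500 = 49.16 ≈ 49.

49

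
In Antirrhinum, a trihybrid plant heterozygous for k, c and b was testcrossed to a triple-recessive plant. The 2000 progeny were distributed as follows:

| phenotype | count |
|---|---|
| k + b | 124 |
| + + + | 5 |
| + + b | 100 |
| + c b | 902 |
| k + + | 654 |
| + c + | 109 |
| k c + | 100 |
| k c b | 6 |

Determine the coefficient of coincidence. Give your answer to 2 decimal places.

0.43

The two most frequent reciprocal classes, k + + and + c b, are the parental types, so the F1 was k + + / + c b.
The two rarest classes, + + + and k c b, are the double crossovers. Comparing them with the parentals, only the k allele has switched, so k is the middle locus and the order is b – k – c.
b–k: (233 + 11)/2000 = 0.1220; k–c: (200 + 11)/2000 = 0.1055.
Expected DCO frequency = 0.1220 × 0.1055 ≈ 0.01287; observed = 11/2000 ≈ 0.00550.
Coefficient of coincidence = 0.00550/0.01287 ≈ 0.43.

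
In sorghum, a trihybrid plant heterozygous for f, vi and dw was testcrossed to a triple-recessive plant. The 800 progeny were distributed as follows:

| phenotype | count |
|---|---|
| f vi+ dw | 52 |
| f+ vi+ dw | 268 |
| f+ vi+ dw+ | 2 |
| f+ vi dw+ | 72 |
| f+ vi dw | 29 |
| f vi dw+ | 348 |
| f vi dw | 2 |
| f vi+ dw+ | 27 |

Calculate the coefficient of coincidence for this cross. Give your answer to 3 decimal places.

0.417

The two most frequent reciprocal classes, f+ vi+ dw and f vi dw+, are the parental types, so the F1 was f+ vi+ dw / f vi dw+.
The two rarest classes, f+ vi+ dw+ and f vi dw, are the double crossovers. Comparing them with the parentals, only the dw allele has switched, so dw is the middle locus and the order is f – dw – vi.
f–dw: (124 + 4)/800 = 0.1600; dw–vi: (56 + 4)/800 = 0.0750.
Expected DCO frequency = 0.1600 × 0.0750 ≈ 0.01200; observed = 4/800 ≈ 0.00500.
Coefficient of coincidence = 0.00500/0.01200 ≈ 0.417.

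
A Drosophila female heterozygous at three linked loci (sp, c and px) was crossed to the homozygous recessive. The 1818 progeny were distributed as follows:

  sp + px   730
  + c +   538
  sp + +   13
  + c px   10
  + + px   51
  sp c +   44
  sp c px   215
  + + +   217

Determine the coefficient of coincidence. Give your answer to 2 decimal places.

The two most frequent reciprocal classes, + c + and sp + px, are the parental types, so the F1 was + c + / sp + px.
The two rarest classes, + c px and sp + +, are the double crossovers. Comparing them with the parentals, only the px allele has switched, so px is the middle locus and the order is sp – px – c.
sp–px: (95 + 23)/1818 = 0.0649; px–c: (432 + 23)/1818 = 0.2503.
Expected DCO frequency = 0.0649 × 0.2503 ≈ 0.01624; observed = 23/1818 ≈ 0.01265.
Coefficient of coincidence = 0.01265/0.01624 ≈ 0.78.

0.78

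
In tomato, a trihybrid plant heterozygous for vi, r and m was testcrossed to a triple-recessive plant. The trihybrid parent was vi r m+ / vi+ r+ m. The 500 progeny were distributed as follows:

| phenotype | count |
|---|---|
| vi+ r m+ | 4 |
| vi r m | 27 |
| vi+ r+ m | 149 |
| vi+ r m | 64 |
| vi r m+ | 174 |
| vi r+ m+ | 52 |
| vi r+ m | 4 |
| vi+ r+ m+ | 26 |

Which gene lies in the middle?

The two rarest classes, vi+ r m+ and vi r+ m, are the double crossovers. Comparing them with the parentals, only the vi allele has switched, so vi is the middle locus and the order is m – vi – r.

vi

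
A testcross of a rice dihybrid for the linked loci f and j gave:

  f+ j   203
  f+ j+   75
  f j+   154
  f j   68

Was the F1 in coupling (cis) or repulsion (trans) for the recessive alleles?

The two most frequent classes are f+ j (203) and f j+ (154); these are the parental (non-recombinant) types.
So the F1 carried f+ j on one chromosome and f j+ on the other — the recessive alleles are on opposite chromosomes (trans / repulsion).

trans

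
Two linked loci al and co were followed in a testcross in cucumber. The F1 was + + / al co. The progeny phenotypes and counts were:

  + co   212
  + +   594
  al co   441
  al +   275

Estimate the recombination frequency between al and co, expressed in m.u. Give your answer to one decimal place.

32.0 m.u.

The recombinant classes are + co and al +: 212 + 275 = 487.
Recombination frequency = 487/1522 = 0.3200 ≈ 32.0%, i.e. 32.0 m.u.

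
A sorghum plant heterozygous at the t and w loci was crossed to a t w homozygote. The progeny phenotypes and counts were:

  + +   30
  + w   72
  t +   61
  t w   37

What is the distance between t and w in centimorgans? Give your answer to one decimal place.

The two most frequent classes, + w (72) and t + (61), are the parental types, so the F1 was + w / t +.
The recombinant classes are + + and t w: 30 + 37 = 67.
Recombination frequency = 67/200 = 0.3350 ≈ 33.5%, i.e. 33.5 centimorgans.

33.5 centimorgans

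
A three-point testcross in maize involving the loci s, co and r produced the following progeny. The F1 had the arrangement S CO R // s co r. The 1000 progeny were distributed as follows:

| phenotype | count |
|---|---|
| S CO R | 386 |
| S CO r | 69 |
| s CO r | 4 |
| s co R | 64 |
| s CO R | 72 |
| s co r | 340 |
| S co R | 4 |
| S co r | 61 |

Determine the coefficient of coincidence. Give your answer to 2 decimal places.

0.40

The two rarest classes, S co R and s CO r, are the double crossovers. Comparing them with the parentals, only the co allele has switched, so co is the middle locus and the order is s – co – r.
s–co: (133 + 8)/1000 = 0.1410; co–r: (133 + 8)/1000 = 0.1410.
Expected DCO frequency = 0.1410 × 0.1410 ≈ 0.01988; observed = 8/1000 ≈ 0.00800.
Coefficient of coincidence = 0.00800/0.01988 ≈ 0.40.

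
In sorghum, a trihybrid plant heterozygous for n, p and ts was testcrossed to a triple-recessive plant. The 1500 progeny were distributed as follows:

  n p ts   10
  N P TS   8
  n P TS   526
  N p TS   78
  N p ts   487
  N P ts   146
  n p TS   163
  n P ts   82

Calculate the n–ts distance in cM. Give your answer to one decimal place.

The two most frequent reciprocal classes, N p ts and n P TS, are the parental types, so the F1 was N p ts / n P TS.
The two rarest classes, n p ts and N P TS, are the double crossovers. Comparing them with the parentals, only the n allele has switched, so n is the middle locus and the order is ts – n – p.
Crossovers in the ts–n interval produce the single-crossover classes N p TS and n P ts (78 + 82 = 160) plus the double crossovers (18).
RF(ts–n) = (160 + 18) / 1500 = 178/1500 = 0.1187 → 11.9 cM.

11.9 cM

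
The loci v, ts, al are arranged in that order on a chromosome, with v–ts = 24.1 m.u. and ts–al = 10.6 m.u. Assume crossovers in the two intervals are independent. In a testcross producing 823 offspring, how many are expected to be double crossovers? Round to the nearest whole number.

Map distances give recombination frequencies of 0.241 and 0.106 for the two intervals.
With no interference, expected double-crossover frequency = 0.241 × 0.106 = 0.02555.
Expected number = 0.02555 × 823 = 21.02 ≈ 21.

21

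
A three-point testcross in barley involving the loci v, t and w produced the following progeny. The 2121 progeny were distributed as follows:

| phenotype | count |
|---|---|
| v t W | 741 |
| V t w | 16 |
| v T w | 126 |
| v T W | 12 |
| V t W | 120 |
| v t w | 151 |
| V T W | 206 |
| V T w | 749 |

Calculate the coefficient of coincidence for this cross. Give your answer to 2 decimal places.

0.56

The two most frequent reciprocal classes, v t W and V T w, are the parental types, so the F1 was v t W / V T w.
The two rarest classes, v T W and V t w, are the double crossovers. Comparing them with the parentals, only the t allele has switched, so t is the middle locus and the order is v – t – w.
v–t: (246 + 28)/2121 = 0.1292; t–w: (357 + 28)/2121 = 0.1815.
Expected DCO frequency = 0.1292 × 0.1815 ≈ 0.02345; observed = 28/2121 ≈ 0.01320.
Coefficient of coincidence = 0.01320/0.02345 ≈ 0.56.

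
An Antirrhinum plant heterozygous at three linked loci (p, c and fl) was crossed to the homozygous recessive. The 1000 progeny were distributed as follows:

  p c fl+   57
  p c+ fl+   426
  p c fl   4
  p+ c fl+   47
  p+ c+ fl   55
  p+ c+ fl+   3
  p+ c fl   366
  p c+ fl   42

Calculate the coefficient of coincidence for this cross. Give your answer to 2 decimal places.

The two most frequent reciprocal classes, p+ c fl and p c+ fl+, are the parental types, so the F1 was p+ c fl / p c+ fl+.
The two rarest classes, p c fl and p+ c+ fl+, are the double crossovers. Comparing them with the parentals, only the p allele has switched, so p is the middle locus and the order is c – p – fl.
c–p: (112 + 7)/1000 = 0.1190; p–fl: (89 + 7)/1000 = 0.0960.
Expected DCO frequency = 0.1190 × 0.0960 ≈ 0.01142; observed = 7/1000 ≈ 0.00700.
Coefficient of coincidence = 0.00700/0.01142 ≈ 0.61.

0.61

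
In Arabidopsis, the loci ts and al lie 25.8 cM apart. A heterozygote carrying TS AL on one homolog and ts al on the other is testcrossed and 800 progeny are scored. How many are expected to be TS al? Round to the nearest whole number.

A map distance of 25.8 cM corresponds to a recombination frequency of 0.258.
The F1 is TS AL / ts al, so TS al is a recombinant gamete class with expected frequency r/2 = 0.258/2 = 0.1290.
Expected number = 0.1290 × 800 = 103.20 ≈ 103.

103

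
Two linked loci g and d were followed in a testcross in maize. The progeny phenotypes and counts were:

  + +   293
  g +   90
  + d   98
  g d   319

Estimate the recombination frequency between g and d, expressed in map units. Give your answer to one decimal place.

23.5 map units

The two most frequent classes, + + (293) and g d (319), are the parental types, so the F1 was + + / g d.
The recombinant classes are + d and g +: 98 + 90 = 188.
Recombination frequency = 188/800 = 0.2350 ≈ 23.5%, i.e. 23.5 map units.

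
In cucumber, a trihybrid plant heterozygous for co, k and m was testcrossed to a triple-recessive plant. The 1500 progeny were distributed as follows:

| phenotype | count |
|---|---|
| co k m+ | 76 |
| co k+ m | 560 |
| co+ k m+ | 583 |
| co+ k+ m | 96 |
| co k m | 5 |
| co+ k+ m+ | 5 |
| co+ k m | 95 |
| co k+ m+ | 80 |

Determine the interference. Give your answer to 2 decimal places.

0.55

The two most frequent reciprocal classes, co k+ m and co+ k m+, are the parental types, so the F1 was co k+ m / co+ k m+.
The two rarest classes, co k m and co+ k+ m+, are the double crossovers. Comparing them with the parentals, only the k allele has switched, so k is the middle locus and the order is co – k – m.
co–k: (172 + 10)/1500 = 0.1213; k–m: (175 + 10)/1500 = 0.1233.
Expected DCO frequency = 0.1213 × 0.1233 ≈ 0.01496; observed = 10/1500 ≈ 0.00667.
Coefficient of coincidence = 0.00667/0.01496 ≈ 0.45; interference = 1 − 0.45 = 0.55.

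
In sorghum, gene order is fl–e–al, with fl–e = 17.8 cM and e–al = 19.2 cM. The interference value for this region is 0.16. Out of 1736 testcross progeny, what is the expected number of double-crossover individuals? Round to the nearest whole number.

Map distances give recombination frequencies of 0.178 and 0.192 for the two intervals.
With interference 0.16 (so coincidence = 0.84), expected double-crossover frequency = 0.178 × 0.192 × 0.84 = 0.02871.
Expected number = 0.02871 × 1736 = 49.84 ≈ 50.

50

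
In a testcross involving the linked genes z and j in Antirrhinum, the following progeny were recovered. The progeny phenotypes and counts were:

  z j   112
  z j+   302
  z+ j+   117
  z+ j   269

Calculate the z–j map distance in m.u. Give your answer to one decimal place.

The two most frequent classes, z+ j (269) and z j+ (302), are the parental types, so the F1 was z+ j / z j+.
The recombinant classes are z+ j+ and z j: 117 + 112 = 229.
Recombination frequency = 229/800 = 0.2863 ≈ 28.6%, i.e. 28.6 m.u.

28.6 m.u.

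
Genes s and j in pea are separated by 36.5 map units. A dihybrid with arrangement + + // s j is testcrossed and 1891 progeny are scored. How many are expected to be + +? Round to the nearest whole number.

600

A map distance of 36.5 map units corresponds to a recombination frequency of 0.365.
The F1 is + + / s j, so + + is a parental gamete class with expected frequency (1 − r)/2 = 0.635/2 = 0.3175.
Expected number = 0.3175 × 1891 = 600.39 ≈ 600.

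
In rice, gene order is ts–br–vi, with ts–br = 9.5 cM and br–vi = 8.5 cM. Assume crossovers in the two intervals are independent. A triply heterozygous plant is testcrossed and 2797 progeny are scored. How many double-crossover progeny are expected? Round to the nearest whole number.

Map distances give recombination frequencies of 0.095 and 0.085 for the two intervals.
With no interference, expected double-crossover frequency = 0.095 × 0.085 = 0.00808.
Expected number = 0.00808 × 2797 = 22.59 ≈ 23.

23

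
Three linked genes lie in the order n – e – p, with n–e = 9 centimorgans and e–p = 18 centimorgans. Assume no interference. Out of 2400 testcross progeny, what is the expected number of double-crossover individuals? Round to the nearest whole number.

39

Map distances give recombination frequencies of 0.090 and 0.180 for the two intervals.
With no interference, expected double-crossover frequency = 0.090 × 0.180 = 0.01620.
Expected number = 0.01620 × 2400 = 38.88 ≈ 39.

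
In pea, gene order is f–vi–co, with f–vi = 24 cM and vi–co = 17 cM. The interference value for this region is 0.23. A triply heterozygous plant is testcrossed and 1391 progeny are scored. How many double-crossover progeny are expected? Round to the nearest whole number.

44

Map distances give recombination frequencies of 0.240 and 0.170 for the two intervals.
With interference 0.23 (so coincidence = 0.77), expected double-crossover frequency = 0.240 × 0.170 × 0.77 = 0.03142.
Expected number = 0.03142 × 1391 = 43.70 ≈ 44.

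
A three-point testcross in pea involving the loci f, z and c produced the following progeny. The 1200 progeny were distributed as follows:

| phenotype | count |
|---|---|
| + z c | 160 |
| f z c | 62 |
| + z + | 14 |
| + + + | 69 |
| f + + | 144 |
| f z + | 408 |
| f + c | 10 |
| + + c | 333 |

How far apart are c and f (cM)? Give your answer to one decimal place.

The two most frequent reciprocal classes, f z + and + + c, are the parental types, so the F1 was f z + / + + c.
The two rarest classes, + z + and f + c, are the double crossovers. Comparing them with the parentals, only the f allele has switched, so f is the middle locus and the order is z – f – c.
Crossovers in the f–c interval produce the single-crossover classes f z c and + + + (62 + 69 = 131) plus the double crossovers (24).
RF(f–c) = (131 + 24) / 1200 = 155/1200 = 0.1292 → 12.9 cM.

12.9 cM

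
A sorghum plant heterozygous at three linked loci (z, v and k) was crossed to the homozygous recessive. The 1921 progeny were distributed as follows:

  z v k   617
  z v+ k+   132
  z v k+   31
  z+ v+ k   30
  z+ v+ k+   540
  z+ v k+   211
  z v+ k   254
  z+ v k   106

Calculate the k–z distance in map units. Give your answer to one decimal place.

The two most frequent reciprocal classes, z v k and z+ v+ k+, are the parental types, so the F1 was z v k / z+ v+ k+.
The two rarest classes, z v k+ and z+ v+ k, are the double crossovers. Comparing them with the parentals, only the k allele has switched, so k is the middle locus and the order is v – k – z.
Crossovers in the k–z interval produce the single-crossover classes z+ v k and z v+ k+ (106 + 132 = 238) plus the double crossovers (61).
RF(k–z) = (238 + 61) / 1921 = 299/1921 = 0.1556 → 15.6 map units.

15.6 map units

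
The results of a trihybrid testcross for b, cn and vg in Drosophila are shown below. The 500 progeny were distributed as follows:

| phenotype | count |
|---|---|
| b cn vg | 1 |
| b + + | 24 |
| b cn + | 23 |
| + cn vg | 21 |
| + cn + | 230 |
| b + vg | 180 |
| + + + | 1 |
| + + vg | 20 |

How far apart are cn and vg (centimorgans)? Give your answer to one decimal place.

The two most frequent reciprocal classes, + cn + and b + vg, are the parental types, so the F1 was + cn + / b + vg.
The two rarest classes, + + + and b cn vg, are the double crossovers. Comparing them with the parentals, only the cn allele has switched, so cn is the middle locus and the order is b – cn – vg.
Crossovers in the cn–vg interval produce the single-crossover classes + cn vg and b + + (21 + 24 = 45) plus the double crossovers (2).
RF(cn–vg) = (45 + 2) / 500 = 47/500 = 0.0940 → 9.4 centimorgans.

9.4 centimorgans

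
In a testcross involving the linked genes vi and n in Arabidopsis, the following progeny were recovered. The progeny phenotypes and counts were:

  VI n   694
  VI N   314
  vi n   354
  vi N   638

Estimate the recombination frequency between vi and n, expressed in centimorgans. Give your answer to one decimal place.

33.4 centimorgans

The two most frequent classes, VI n (694) and vi N (638), are the parental types, so the F1 was VI n / vi N.
The recombinant classes are VI N and vi n: 314 + 354 = 668.
Recombination frequency = 668/2000 = 0.3340 ≈ 33.4%, i.e. 33.4 centimorgans.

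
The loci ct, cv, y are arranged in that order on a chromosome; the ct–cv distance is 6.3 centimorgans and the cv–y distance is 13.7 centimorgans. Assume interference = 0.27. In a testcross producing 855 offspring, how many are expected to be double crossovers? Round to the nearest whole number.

5

Map distances give recombination frequencies of 0.063 and 0.137 for the two intervals.
With interference 0.27 (so coincidence = 0.73), expected double-crossover frequency = 0.063 × 0.137 × 0.73 = 0.00630.
Expected number = 0.00630 × 855 = 5.39 ≈ 5.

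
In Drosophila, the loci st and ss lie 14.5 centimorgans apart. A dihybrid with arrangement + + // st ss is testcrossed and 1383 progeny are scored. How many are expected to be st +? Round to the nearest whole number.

100

A map distance of 14.5 centimorgans corresponds to a recombination frequency of 0.145.
The F1 is + + / st ss, so st + is a recombinant gamete class with expected frequency r/2 = 0.145/2 = 0.0725.
Expected number = 0.0725 × 1383 = 100.27 ≈ 100.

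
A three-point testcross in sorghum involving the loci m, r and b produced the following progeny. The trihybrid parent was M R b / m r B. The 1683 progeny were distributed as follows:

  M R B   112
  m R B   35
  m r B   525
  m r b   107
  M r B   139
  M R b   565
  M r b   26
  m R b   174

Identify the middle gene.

r

The two rarest classes, M r b and m R B, are the double crossovers. Comparing them with the parentals, only the r allele has switched, so r is the middle locus and the order is m – r – b.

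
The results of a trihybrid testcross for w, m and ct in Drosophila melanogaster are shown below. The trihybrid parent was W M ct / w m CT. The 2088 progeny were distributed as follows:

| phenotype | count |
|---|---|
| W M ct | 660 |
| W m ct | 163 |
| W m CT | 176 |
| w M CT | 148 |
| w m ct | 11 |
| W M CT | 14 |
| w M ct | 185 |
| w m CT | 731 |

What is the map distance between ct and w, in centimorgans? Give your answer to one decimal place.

The two rarest classes, W M CT and w m ct, are the double crossovers. Comparing them with the parentals, only the ct allele has switched, so ct is the middle locus and the order is m – ct – w.
Crossovers in the ct–w interval produce the single-crossover classes w M ct and W m CT (185 + 176 = 361) plus the double crossovers (25).
RF(ct–w) = (361 + 25) / 2088 = 386/2088 = 0.1849 → 18.5 centimorgans.

18.5 centimorgans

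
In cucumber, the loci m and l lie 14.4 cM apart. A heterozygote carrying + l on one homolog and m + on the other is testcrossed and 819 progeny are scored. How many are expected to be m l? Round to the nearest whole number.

59

A map distance of 14.4 cM corresponds to a recombination frequency of 0.144.
The F1 is + l / m +, so m l is a recombinant gamete class with expected frequency r/2 = 0.144/2 = 0.0720.
Expected number = 0.0720 × 819 = 58.97 ≈ 59.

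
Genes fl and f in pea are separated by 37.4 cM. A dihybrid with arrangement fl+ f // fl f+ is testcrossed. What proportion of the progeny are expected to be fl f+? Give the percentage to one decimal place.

31.3%

A map distance of 37.4 cM corresponds to a recombination frequency of 0.374.
The F1 is fl+ f / fl f+, so fl f+ is a parental gamete class with expected frequency (1 − r)/2 = 0.626/2 = 0.3130.
That is 0.3130 = 31.3% of the progeny.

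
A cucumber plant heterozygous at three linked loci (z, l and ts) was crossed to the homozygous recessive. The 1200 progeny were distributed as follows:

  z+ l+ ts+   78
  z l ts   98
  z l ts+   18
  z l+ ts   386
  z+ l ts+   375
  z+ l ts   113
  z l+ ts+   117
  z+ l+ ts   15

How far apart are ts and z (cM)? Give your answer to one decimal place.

The two most frequent reciprocal classes, z l+ ts and z+ l ts+, are the parental types, so the F1 was z l+ ts / z+ l ts+.
The two rarest classes, z+ l+ ts and z l ts+, are the double crossovers. Comparing them with the parentals, only the z allele has switched, so z is the middle locus and the order is l – z – ts.
Crossovers in the z–ts interval produce the single-crossover classes z l+ ts+ and z+ l ts (117 + 113 = 230) plus the double crossovers (33).
RF(z–ts) = (230 + 33) / 1200 = 263/1200 = 0.2192 → 21.9 cM.

21.9 cM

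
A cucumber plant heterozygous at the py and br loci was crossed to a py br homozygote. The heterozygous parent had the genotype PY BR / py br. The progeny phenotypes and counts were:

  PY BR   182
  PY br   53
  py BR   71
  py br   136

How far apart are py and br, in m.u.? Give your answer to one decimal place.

28.1 m.u.

The recombinant classes are PY br and py BR: 53 + 71 = 124.
Recombination frequency = 124/442 = 0.2805 ≈ 28.1%, i.e. 28.1 m.u.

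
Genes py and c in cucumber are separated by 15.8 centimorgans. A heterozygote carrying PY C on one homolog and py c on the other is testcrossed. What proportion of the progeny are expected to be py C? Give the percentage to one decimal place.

A map distance of 15.8 centimorgans corresponds to a recombination frequency of 0.158.
The F1 is PY C / py c, so py C is a recombinant gamete class with expected frequency r/2 = 0.158/2 = 0.0790.
That is 0.0790 = 7.9% of the progeny.

7.9%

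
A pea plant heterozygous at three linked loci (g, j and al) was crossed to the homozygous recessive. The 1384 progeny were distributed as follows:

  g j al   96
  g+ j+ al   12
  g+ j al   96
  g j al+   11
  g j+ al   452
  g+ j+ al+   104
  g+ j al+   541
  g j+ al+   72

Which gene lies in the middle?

g

The two most frequent reciprocal classes, g+ j al+ and g j+ al, are the parental types, so the F1 was g+ j al+ / g j+ al.
The two rarest classes, g j al+ and g+ j+ al, are the double crossovers. Comparing them with the parentals, only the g allele has switched, so g is the middle locus and the order is al – g – j.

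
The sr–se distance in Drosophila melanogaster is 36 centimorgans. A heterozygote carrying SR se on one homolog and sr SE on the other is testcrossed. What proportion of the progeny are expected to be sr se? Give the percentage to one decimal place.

A map distance of 36 centimorgans corresponds to a recombination frequency of 0.360.
The F1 is SR se / sr SE, so sr se is a recombinant gamete class with expected frequency r/2 = 0.360/2 = 0.1800.
That is 0.1800 = 18.0% of the progeny.

18.0%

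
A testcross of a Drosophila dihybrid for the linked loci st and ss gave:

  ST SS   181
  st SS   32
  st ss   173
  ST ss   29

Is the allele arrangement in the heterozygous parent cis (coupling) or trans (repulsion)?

The two most frequent classes are ST SS (181) and st ss (173); these are the parental (non-recombinant) types.
So the F1 carried ST SS on one chromosome and st ss on the other — the recessive alleles are on the same chromosome (cis / coupling).

cis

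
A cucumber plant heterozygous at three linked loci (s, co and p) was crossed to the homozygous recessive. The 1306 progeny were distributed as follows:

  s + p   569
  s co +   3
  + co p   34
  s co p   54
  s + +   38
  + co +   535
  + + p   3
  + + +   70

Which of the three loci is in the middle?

s

The two most frequent reciprocal classes, + co + and s + p, are the parental types, so the F1 was + co + / s + p.
The two rarest classes, s co + and + + p, are the double crossovers. Comparing them with the parentals, only the s allele has switched, so s is the middle locus and the order is p – s – co.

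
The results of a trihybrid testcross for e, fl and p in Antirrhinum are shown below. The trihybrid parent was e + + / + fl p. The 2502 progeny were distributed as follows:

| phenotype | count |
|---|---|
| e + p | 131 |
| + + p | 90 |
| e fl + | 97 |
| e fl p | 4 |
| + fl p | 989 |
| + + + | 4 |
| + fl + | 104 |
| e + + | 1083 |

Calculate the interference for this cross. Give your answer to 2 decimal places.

0.58

The two rarest classes, + + + and e fl p, are the double crossovers. Comparing them with the parentals, only the e allele has switched, so e is the middle locus and the order is fl – e – p.
fl–e: (187 + 8)/2502 = 0.0779; e–p: (235 + 8)/2502 = 0.0971.
Expected DCO frequency = 0.0779 × 0.0971 ≈ 0.00756; observed = 8/2502 ≈ 0.00320.
Coefficient of coincidence = 0.00320/0.00756 ≈ 0.42; interference = 1 − 0.42 = 0.58.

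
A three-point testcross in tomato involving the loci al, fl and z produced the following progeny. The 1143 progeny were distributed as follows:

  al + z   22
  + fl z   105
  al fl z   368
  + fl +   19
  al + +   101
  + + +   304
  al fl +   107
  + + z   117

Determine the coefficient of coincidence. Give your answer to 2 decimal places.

0.72

The two most frequent reciprocal classes, + + + and al fl z, are the parental types, so the F1 was + + + / al fl z.
The two rarest classes, + fl + and al + z, are the double crossovers. Comparing them with the parentals, only the fl allele has switched, so fl is the middle locus and the order is z – fl – al.
z–fl: (224 + 41)/1143 = 0.2318; fl–al: (206 + 41)/1143 = 0.2161.
Expected DCO frequency = 0.2318 × 0.2161 ≈ 0.05009; observed = 41/1143 ≈ 0.03587.
Coefficient of coincidence = 0.03587/0.05009 ≈ 0.72.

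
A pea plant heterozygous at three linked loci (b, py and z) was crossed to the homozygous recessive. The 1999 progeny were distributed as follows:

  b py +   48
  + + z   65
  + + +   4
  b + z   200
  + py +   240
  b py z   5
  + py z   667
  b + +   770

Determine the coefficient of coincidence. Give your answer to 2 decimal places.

0.33

The two most frequent reciprocal classes, b + + and + py z, are the parental types, so the F1 was b + + / + py z.
The two rarest classes, + + + and b py z, are the double crossovers. Comparing them with the parentals, only the b allele has switched, so b is the middle locus and the order is z – b – py.
z–b: (440 + 9)/1999 = 0.2246; b–py: (113 + 9)/1999 = 0.0610.
Expected DCO frequency = 0.2246 × 0.0610 ≈ 0.01370; observed = 9/1999 ≈ 0.00450.
Coefficient of coincidence = 0.00450/0.01370 ≈ 0.33.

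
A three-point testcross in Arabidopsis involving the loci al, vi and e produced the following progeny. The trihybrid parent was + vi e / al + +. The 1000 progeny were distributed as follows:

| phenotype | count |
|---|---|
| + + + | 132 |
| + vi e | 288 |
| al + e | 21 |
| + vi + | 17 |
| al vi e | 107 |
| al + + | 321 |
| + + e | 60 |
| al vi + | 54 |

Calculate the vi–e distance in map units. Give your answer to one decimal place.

The two rarest classes, + vi + and al + e, are the double crossovers. Comparing them with the parentals, only the e allele has switched, so e is the middle locus and the order is vi – e – al.
Crossovers in the vi–e interval produce the single-crossover classes + + e and al vi + (60 + 54 = 114) plus the double crossovers (38).
RF(vi–e) = (114 + 38) / 1000 = 152/1000 = 0.1520 → 15.2 map units.

15.2 map units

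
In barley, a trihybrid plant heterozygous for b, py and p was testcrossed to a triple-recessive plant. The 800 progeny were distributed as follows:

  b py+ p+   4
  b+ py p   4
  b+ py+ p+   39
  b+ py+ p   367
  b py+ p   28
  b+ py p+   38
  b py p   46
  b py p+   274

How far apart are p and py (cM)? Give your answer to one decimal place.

11.6 cM

The two most frequent reciprocal classes, b+ py+ p and b py p+, are the parental types, so the F1 was b+ py+ p / b py p+.
The two rarest classes, b+ py p and b py+ p+, are the double crossovers. Comparing them with the parentals, only the py allele has switched, so py is the middle locus and the order is p – py – b.
Crossovers in the p–py interval produce the single-crossover classes b+ py+ p+ and b py p (39 + 46 = 85) plus the double crossovers (8).
RF(p–py) = (85 + 8) / 800 = 93/800 = 0.1163 → 11.6 cM.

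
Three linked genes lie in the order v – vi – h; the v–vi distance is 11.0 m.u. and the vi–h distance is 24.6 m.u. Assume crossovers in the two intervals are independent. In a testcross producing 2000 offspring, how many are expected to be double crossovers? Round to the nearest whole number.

54

Map distances give recombination frequencies of 0.110 and 0.246 for the two intervals.
With no interference, expected double-crossover frequency = 0.110 × 0.246 = 0.02706.
Expected number = 0.02706 × 2000 = 54.12 ≈ 54.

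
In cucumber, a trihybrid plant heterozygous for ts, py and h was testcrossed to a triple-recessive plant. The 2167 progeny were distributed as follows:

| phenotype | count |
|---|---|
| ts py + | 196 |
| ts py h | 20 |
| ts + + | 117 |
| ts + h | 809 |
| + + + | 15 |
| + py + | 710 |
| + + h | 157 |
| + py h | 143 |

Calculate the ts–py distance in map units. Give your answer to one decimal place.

17.9 map units

The two most frequent reciprocal classes, + py + and ts + h, are the parental types, so the F1 was + py + / ts + h.
The two rarest classes, + + + and ts py h, are the double crossovers. Comparing them with the parentals, only the py allele has switched, so py is the middle locus and the order is ts – py – h.
Crossovers in the ts–py interval produce the single-crossover classes ts py + and + + h (196 + 157 = 353) plus the double crossovers (35).
RF(ts–py) = (353 + 35) / 2167 = 388/2167 = 0.1790 → 17.9 map units.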